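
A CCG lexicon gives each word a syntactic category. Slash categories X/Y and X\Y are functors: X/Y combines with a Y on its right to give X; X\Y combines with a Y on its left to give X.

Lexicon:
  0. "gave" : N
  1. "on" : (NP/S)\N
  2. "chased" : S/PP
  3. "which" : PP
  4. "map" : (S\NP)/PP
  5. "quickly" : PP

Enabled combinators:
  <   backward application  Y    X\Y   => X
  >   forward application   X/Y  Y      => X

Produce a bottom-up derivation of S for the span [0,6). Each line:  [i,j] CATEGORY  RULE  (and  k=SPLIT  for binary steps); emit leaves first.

[0,1] N  lex  "gave"
[1,2] (NP/S)\N  lex  "on"
[0,2] NP/S  <  k=1
[2,3] S/PP  lex  "chased"
[3,4] PP  lex  "which"
[2,4] S  >  k=3
[0,4] NP  >  k=2
[4,5] (S\NP)/PP  lex  "map"
[5,6] PP  lex  "quickly"
[4,6] S\NP  >  k=5
[0,6] S  <  k=4

[0,6] S   <
  [0,4] NP   >
    [0,2] NP/S   <
      [0,1] "gave" : N
      [1,2] "on" : (NP/S)\N
    [2,4] S   >
      [2,3] "chased" : S/PP
      [3,4] "which" : PP
  [4,6] S\NP   >
    [4,5] "map" : (S\NP)/PP
    [5,6] "quickly" : PP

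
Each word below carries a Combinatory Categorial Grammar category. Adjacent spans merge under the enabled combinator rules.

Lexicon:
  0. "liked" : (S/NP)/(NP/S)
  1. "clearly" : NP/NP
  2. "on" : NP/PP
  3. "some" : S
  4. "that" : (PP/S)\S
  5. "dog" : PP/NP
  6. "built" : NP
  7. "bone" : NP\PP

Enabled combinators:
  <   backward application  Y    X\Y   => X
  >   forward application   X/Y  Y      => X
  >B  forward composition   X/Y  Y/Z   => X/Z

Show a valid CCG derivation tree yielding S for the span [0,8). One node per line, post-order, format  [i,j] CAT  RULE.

[0,8] S   >
  [0,5] S/NP   >
    [0,1] "liked" : (S/NP)/(NP/S)
    [1,5] NP/S   >B
      [1,2] "clearly" : NP/NP
      [2,5] NP/S   >B
        [2,3] "on" : NP/PP
        [3,5] PP/S   <
          [3,4] "some" : S
          [4,5] "that" : (PP/S)\S
  [5,8] NP   <
    [5,7] PP   >
      [5,6] "dog" : PP/NP
      [6,7] "built" : NP
    [7,8] "bone" : NP\PP

[0,1] (S/NP)/(NP/S)  lex  "liked"
[1,2] NP/NP  lex  "clearly"
[2,3] NP/PP  lex  "on"
[3,4] S  lex  "some"
[4,5] (PP/S)\S  lex  "that"
[3,5] PP/S  <  k=4
[2,5] NP/S  >B  k=3
[1,5] NP/S  >B  k=2
[0,5] S/NP  >  k=1
[5,6] PP/NP  lex  "dog"
[6,7] NP  lex  "built"
[5,7] PP  >  k=6
[7,8] NP\PP  lex  "bone"
[5,8] NP  <  k=7
[0,8] S  >  k=5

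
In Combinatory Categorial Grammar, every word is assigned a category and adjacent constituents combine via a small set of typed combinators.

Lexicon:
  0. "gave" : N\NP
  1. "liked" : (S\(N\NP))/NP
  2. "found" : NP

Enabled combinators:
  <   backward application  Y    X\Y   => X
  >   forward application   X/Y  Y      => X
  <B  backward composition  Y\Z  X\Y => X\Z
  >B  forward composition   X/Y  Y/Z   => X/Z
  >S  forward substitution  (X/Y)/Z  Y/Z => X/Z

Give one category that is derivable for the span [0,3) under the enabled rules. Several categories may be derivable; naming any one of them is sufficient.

S

[0,3] S   <
  [0,1] "gave" : N\NP
  [1,3] S\(N\NP)   >
    [1,2] "liked" : (S\(N\NP))/NP
    [2,3] "found" : NP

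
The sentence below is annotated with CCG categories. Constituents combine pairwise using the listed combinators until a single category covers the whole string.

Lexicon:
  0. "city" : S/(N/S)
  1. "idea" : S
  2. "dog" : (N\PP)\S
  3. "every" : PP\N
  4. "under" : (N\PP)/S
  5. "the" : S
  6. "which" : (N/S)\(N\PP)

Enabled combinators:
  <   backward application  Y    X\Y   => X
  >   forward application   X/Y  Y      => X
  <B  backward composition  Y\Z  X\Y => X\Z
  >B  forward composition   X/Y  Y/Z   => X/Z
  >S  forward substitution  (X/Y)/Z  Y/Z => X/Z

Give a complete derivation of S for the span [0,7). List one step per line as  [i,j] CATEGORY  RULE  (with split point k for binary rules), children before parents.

[0,7] S   >
  [0,1] "city" : S/(N/S)
  [1,7] N/S   <
    [1,6] N\PP   <B
      [1,3] N\PP   <
        [1,2] "idea" : S
        [2,3] "dog" : (N\PP)\S
      [3,6] N\N   <B
        [3,4] "every" : PP\N
        [4,6] N\PP   >
          [4,5] "under" : (N\PP)/S
          [5,6] "the" : S
    [6,7] "which" : (N/S)\(N\PP)

[0,1] S/(N/S)  lex  "city"
[1,2] S  lex  "idea"
[2,3] (N\PP)\S  lex  "dog"
[1,3] N\PP  <  k=2
[3,4] PP\N  lex  "every"
[4,5] (N\PP)/S  lex  "under"
[5,6] S  lex  "the"
[4,6] N\PP  >  k=5
[3,6] N\N  <B  k=4
[1,6] N\PP  <B  k=3
[6,7] (N/S)\(N\PP)  lex  "which"
[1,7] N/S  <  k=6
[0,7] S  >  k=1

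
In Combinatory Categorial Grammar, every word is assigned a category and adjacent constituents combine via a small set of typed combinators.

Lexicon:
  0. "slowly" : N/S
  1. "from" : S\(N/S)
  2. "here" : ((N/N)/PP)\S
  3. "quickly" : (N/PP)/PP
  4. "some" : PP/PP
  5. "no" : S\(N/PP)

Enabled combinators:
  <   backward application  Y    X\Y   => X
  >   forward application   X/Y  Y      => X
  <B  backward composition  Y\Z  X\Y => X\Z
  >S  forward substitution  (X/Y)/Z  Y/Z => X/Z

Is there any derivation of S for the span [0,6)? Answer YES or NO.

YES

[0,6] S   <
  [0,5] N/PP   >S
    [0,3] (N/N)/PP   <
      [0,2] S   <
        [0,1] "slowly" : N/S
        [1,2] "from" : S\(N/S)
      [2,3] "here" : ((N/N)/PP)\S
    [3,5] N/PP   >S
      [3,4] "quickly" : (N/PP)/PP
      [4,5] "some" : PP/PP
  [5,6] "no" : S\(N/PP)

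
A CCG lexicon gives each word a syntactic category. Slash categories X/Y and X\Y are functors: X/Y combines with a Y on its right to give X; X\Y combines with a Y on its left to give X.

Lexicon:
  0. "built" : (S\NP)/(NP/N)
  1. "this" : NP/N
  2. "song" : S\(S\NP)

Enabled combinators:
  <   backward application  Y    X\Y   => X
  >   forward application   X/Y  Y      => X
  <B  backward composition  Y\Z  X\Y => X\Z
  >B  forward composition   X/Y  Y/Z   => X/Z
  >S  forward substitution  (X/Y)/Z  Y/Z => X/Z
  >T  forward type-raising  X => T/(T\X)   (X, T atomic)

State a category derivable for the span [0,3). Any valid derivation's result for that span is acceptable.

S

[0,3] S   <
  [0,2] S\NP   >
    [0,1] "built" : (S\NP)/(NP/N)
    [1,2] "this" : NP/N
  [2,3] "song" : S\(S\NP)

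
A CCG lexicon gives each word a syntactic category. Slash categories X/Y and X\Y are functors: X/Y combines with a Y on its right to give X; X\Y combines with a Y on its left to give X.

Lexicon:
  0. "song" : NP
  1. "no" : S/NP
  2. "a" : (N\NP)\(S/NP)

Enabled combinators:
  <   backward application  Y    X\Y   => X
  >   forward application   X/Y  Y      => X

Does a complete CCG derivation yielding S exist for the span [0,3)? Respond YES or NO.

NP S/NP (N\NP)\(S/NP)
CKY chart[0,3] = {N}; S ∉ chart

NO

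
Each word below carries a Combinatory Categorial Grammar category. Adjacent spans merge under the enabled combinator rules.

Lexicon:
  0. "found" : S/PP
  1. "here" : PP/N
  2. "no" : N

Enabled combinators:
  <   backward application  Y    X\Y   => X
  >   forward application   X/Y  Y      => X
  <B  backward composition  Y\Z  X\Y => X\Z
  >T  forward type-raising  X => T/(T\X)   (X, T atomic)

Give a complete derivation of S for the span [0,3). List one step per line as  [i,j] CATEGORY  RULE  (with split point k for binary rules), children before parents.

[0,3] S   >
  [0,1] "found" : S/PP
  [1,3] PP   >
    [1,2] "here" : PP/N
    [2,3] "no" : N

[0,1] S/PP  lex  "found"
[1,2] PP/N  lex  "here"
[2,3] N  lex  "no"
[1,3] PP  >  k=2
[0,3] S  >  k=1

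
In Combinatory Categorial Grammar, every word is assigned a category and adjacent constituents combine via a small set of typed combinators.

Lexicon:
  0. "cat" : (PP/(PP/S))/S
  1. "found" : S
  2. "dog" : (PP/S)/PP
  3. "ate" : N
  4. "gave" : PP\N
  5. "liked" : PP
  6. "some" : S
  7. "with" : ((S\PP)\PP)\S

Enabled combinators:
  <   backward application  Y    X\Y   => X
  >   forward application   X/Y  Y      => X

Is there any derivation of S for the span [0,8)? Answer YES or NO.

YES

[0,8] S   <
  [0,5] PP   >
    [0,2] PP/(PP/S)   >
      [0,1] "cat" : (PP/(PP/S))/S
      [1,2] "found" : S
    [2,5] PP/S   >
      [2,3] "dog" : (PP/S)/PP
      [3,5] PP   <
        [3,4] "ate" : N
        [4,5] "gave" : PP\N
  [5,8] S\PP   <
    [5,6] "liked" : PP
    [6,8] (S\PP)\PP   <
      [6,7] "some" : S
      [7,8] "with" : ((S\PP)\PP)\S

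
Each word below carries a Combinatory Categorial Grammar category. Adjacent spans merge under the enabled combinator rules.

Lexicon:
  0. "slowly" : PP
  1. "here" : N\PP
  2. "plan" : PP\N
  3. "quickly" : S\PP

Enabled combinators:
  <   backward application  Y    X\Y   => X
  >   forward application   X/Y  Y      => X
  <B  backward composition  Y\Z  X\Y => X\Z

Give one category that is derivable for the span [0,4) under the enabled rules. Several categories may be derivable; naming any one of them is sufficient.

[0,4] S   <
  [0,3] PP   <
    [0,2] N   <
      [0,1] "slowly" : PP
      [1,2] "here" : N\PP
    [2,3] "plan" : PP\N
  [3,4] "quickly" : S\PP

S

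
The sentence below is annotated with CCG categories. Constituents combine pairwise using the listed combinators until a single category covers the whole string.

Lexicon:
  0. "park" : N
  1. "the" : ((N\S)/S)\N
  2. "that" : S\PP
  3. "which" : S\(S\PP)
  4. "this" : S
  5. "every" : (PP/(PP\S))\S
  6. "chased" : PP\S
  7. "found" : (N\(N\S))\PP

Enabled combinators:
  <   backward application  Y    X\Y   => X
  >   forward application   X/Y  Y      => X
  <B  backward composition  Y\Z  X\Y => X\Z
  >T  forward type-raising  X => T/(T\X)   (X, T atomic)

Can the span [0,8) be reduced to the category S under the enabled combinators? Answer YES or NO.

N ((N\S)/S)\N S\PP S\(S\PP) S (PP/(PP\S))\S PP\S (N\(N\S))\PP
CKY chart[0,8] = {N, N/(N\N), NP/(NP\N), PP/(PP\N), S/(S\N)}; S ∉ chart

NO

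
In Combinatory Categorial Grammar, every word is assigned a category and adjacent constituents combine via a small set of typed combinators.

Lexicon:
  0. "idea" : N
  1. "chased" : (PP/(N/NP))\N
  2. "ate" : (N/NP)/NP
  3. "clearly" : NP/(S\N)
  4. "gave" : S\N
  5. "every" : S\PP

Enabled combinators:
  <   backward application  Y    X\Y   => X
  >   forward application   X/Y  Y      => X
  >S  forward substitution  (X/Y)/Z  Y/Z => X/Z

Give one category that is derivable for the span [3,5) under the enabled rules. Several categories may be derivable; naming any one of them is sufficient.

[0,6] S   <
  [0,5] PP   >
    [0,2] PP/(N/NP)   <
      [0,1] "idea" : N
      [1,2] "chased" : (PP/(N/NP))\N
    [2,5] N/NP   >
      [2,3] "ate" : (N/NP)/NP
      [3,5] NP   >
        [3,4] "clearly" : NP/(S\N)
        [4,5] "gave" : S\N
  [5,6] "every" : S\PP

NP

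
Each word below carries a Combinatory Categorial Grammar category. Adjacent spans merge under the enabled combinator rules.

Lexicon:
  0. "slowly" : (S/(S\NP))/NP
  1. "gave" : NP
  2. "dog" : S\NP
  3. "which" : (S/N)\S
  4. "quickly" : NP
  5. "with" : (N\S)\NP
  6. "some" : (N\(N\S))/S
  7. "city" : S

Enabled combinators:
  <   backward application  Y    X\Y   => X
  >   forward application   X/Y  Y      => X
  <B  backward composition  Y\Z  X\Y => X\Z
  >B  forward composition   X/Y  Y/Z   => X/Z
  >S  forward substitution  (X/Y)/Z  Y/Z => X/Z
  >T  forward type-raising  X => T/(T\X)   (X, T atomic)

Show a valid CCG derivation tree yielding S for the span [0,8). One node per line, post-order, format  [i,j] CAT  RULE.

[0,1] (S/(S\NP))/NP  lex  "slowly"
[1,2] NP  lex  "gave"
[0,2] S/(S\NP)  >  k=1
[2,3] S\NP  lex  "dog"
[0,3] S  >  k=2
[3,4] (S/N)\S  lex  "which"
[0,4] S/N  <  k=3
[4,5] NP  lex  "quickly"
[5,6] (N\S)\NP  lex  "with"
[4,6] N\S  <  k=5
[6,7] (N\(N\S))/S  lex  "some"
[7,8] S  lex  "city"
[6,8] N\(N\S)  >  k=7
[4,8] N  <  k=6
[0,8] S  >  k=4

[0,8] S   >
  [0,4] S/N   <
    [0,3] S   >
      [0,2] S/(S\NP)   >
        [0,1] "slowly" : (S/(S\NP))/NP
        [1,2] "gave" : NP
      [2,3] "dog" : S\NP
    [3,4] "which" : (S/N)\S
  [4,8] N   <
    [4,6] N\S   <
      [4,5] "quickly" : NP
      [5,6] "with" : (N\S)\NP
    [6,8] N\(N\S)   >
      [6,7] "some" : (N\(N\S))/S
      [7,8] "city" : S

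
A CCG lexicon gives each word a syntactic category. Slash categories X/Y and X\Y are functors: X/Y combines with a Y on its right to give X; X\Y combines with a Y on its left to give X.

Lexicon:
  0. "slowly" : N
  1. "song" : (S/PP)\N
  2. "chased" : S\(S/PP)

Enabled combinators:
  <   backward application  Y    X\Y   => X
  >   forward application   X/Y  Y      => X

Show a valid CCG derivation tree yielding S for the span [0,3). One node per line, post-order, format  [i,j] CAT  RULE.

[0,3] S   <
  [0,2] S/PP   <
    [0,1] "slowly" : N
    [1,2] "song" : (S/PP)\N
  [2,3] "chased" : S\(S/PP)

[0,1] N  lex  "slowly"
[1,2] (S/PP)\N  lex  "song"
[0,2] S/PP  <  k=1
[2,3] S\(S/PP)  lex  "chased"
[0,3] S  <  k=2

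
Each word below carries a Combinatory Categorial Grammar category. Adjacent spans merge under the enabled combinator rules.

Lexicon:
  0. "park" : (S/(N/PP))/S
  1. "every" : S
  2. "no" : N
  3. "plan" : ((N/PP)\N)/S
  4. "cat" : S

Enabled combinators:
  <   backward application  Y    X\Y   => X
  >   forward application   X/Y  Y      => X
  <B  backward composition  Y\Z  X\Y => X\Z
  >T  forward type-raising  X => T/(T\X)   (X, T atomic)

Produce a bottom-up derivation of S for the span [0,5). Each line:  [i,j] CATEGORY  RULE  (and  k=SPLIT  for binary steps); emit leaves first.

[0,1] (S/(N/PP))/S  lex  "park"
[1,2] S  lex  "every"
[0,2] S/(N/PP)  >  k=1
[2,3] N  lex  "no"
[3,4] ((N/PP)\N)/S  lex  "plan"
[4,5] S  lex  "cat"
[3,5] (N/PP)\N  >  k=4
[2,5] N/PP  <  k=3
[0,5] S  >  k=2

[0,5] S   >
  [0,2] S/(N/PP)   >
    [0,1] "park" : (S/(N/PP))/S
    [1,2] "every" : S
  [2,5] N/PP   <
    [2,3] "no" : N
    [3,5] (N/PP)\N   >
      [3,4] "plan" : ((N/PP)\N)/S
      [4,5] "cat" : S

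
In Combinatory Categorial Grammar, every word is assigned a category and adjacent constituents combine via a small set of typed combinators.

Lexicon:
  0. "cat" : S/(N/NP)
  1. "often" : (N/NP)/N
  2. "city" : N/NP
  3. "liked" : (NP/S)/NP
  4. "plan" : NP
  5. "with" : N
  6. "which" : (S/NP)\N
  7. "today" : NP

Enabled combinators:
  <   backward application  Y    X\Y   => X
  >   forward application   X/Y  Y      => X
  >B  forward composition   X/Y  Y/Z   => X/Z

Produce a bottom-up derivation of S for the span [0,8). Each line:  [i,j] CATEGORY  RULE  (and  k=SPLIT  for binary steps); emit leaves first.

[0,8] S   >
  [0,3] S/NP   >B
    [0,2] S/N   >B
      [0,1] "cat" : S/(N/NP)
      [1,2] "often" : (N/NP)/N
    [2,3] "city" : N/NP
  [3,8] NP   >
    [3,5] NP/S   >
      [3,4] "liked" : (NP/S)/NP
      [4,5] "plan" : NP
    [5,8] S   >
      [5,7] S/NP   <
        [5,6] "with" : N
        [6,7] "which" : (S/NP)\N
      [7,8] "today" : NP

[0,1] S/(N/NP)  lex  "cat"
[1,2] (N/NP)/N  lex  "often"
[0,2] S/N  >B  k=1
[2,3] N/NP  lex  "city"
[0,3] S/NP  >B  k=2
[3,4] (NP/S)/NP  lex  "liked"
[4,5] NP  lex  "plan"
[3,5] NP/S  >  k=4
[5,6] N  lex  "with"
[6,7] (S/NP)\N  lex  "which"
[5,7] S/NP  <  k=6
[7,8] NP  lex  "today"
[5,8] S  >  k=7
[3,8] NP  >  k=5
[0,8] S  >  k=3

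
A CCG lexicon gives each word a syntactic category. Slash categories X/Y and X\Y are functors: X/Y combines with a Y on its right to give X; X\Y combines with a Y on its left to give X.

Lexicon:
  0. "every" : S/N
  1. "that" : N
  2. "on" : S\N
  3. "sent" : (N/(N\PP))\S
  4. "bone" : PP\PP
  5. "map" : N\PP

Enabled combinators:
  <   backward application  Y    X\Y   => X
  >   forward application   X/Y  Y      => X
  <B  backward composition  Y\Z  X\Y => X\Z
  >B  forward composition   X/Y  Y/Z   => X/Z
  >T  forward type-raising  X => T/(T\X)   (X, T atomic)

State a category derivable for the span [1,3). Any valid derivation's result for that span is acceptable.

[0,6] S   >
  [0,1] "every" : S/N
  [1,6] N   >
    [1,4] N/(N\PP)   <
      [1,3] S   <
        [1,2] "that" : N
        [2,3] "on" : S\N
      [3,4] "sent" : (N/(N\PP))\S
    [4,6] N\PP   <B
      [4,5] "bone" : PP\PP
      [5,6] "map" : N\PP

S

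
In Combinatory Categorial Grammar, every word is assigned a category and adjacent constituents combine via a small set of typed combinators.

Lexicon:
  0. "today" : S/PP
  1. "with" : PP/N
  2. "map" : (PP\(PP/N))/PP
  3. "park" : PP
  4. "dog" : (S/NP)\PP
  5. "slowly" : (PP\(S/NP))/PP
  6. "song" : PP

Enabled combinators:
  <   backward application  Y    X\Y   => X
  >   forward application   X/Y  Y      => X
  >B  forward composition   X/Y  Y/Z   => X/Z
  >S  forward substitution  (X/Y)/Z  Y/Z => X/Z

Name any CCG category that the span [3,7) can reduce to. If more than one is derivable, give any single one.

PP

[0,7] S   >
  [0,1] "today" : S/PP
  [1,7] PP   <
    [1,2] "with" : PP/N
    [2,7] PP\(PP/N)   >
      [2,3] "map" : (PP\(PP/N))/PP
      [3,7] PP   <
        [3,5] S/NP   <
          [3,4] "park" : PP
          [4,5] "dog" : (S/NP)\PP
        [5,7] PP\(S/NP)   >
          [5,6] "slowly" : (PP\(S/NP))/PP
          [6,7] "song" : PP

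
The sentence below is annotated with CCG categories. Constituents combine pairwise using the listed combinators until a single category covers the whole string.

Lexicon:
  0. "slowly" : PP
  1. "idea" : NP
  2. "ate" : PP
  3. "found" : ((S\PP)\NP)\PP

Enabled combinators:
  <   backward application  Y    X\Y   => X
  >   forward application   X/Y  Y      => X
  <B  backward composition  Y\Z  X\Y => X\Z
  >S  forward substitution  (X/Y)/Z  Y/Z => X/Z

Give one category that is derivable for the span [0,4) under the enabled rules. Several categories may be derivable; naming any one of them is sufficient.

[0,4] S   <
  [0,1] "slowly" : PP
  [1,4] S\PP   <
    [1,2] "idea" : NP
    [2,4] (S\PP)\NP   <
      [2,3] "ate" : PP
      [3,4] "found" : ((S\PP)\NP)\PP

S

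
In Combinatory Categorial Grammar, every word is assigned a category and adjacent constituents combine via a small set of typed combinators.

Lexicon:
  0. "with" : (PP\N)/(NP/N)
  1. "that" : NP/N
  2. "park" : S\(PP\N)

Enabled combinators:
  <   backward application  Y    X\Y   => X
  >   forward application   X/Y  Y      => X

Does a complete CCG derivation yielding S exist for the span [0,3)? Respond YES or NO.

YES

[0,3] S   <
  [0,2] PP\N   >
    [0,1] "with" : (PP\N)/(NP/N)
    [1,2] "that" : NP/N
  [2,3] "park" : S\(PP\N)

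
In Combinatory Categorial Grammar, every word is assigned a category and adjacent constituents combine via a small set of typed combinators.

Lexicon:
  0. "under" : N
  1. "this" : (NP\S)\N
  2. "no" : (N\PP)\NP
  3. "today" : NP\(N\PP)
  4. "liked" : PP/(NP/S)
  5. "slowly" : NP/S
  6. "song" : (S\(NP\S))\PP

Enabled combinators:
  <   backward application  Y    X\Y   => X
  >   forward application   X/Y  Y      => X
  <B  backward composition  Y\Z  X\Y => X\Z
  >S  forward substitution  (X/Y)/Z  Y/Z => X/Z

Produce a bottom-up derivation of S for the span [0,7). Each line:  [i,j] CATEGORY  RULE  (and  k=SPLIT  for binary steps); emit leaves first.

[0,1] N  lex  "under"
[1,2] (NP\S)\N  lex  "this"
[0,2] NP\S  <  k=1
[2,3] (N\PP)\NP  lex  "no"
[3,4] NP\(N\PP)  lex  "today"
[2,4] NP\NP  <B  k=3
[0,4] NP\S  <B  k=2
[4,5] PP/(NP/S)  lex  "liked"
[5,6] NP/S  lex  "slowly"
[4,6] PP  >  k=5
[6,7] (S\(NP\S))\PP  lex  "song"
[4,7] S\(NP\S)  <  k=6
[0,7] S  <  k=4

[0,7] S   <
  [0,4] NP\S   <B
    [0,2] NP\S   <
      [0,1] "under" : N
      [1,2] "this" : (NP\S)\N
    [2,4] NP\NP   <B
      [2,3] "no" : (N\PP)\NP
      [3,4] "today" : NP\(N\PP)
  [4,7] S\(NP\S)   <
    [4,6] PP   >
      [4,5] "liked" : PP/(NP/S)
      [5,6] "slowly" : NP/S
    [6,7] "song" : (S\(NP\S))\PP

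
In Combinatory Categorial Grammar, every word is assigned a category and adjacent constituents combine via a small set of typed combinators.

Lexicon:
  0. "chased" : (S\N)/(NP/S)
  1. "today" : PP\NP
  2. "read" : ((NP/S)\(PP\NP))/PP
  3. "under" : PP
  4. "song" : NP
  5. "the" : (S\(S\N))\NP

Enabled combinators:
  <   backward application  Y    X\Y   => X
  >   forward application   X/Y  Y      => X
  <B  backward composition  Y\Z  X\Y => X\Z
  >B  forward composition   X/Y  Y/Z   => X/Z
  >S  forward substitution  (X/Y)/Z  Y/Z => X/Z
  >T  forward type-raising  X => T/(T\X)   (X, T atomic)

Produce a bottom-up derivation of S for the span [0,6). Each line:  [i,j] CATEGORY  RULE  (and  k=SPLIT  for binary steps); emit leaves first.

[0,6] S   <
  [0,4] S\N   >
    [0,1] "chased" : (S\N)/(NP/S)
    [1,4] NP/S   <
      [1,2] "today" : PP\NP
      [2,4] (NP/S)\(PP\NP)   >
        [2,3] "read" : ((NP/S)\(PP\NP))/PP
        [3,4] "under" : PP
  [4,6] S\(S\N)   <
    [4,5] "song" : NP
    [5,6] "the" : (S\(S\N))\NP

[0,1] (S\N)/(NP/S)  lex  "chased"
[1,2] PP\NP  lex  "today"
[2,3] ((NP/S)\(PP\NP))/PP  lex  "read"
[3,4] PP  lex  "under"
[2,4] (NP/S)\(PP\NP)  >  k=3
[1,4] NP/S  <  k=2
[0,4] S\N  >  k=1
[4,5] NP  lex  "song"
[5,6] (S\(S\N))\NP  lex  "the"
[4,6] S\(S\N)  <  k=5
[0,6] S  <  k=4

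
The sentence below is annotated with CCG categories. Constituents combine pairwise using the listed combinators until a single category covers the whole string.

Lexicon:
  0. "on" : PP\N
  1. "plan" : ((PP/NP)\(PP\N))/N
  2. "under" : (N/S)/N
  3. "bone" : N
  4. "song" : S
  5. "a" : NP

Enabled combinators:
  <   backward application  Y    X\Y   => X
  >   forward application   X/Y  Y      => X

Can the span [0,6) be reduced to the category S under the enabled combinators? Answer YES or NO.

PP\N ((PP/NP)\(PP\N))/N (N/S)/N N S NP
CKY chart[0,6] = {PP}; S ∉ chart

NO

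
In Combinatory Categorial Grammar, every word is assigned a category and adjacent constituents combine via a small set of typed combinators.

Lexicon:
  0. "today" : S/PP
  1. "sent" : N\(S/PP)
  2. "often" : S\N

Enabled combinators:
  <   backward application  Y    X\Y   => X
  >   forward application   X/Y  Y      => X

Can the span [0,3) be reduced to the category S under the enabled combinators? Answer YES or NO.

[0,3] S   <
  [0,2] N   <
    [0,1] "today" : S/PP
    [1,2] "sent" : N\(S/PP)
  [2,3] "often" : S\N

YES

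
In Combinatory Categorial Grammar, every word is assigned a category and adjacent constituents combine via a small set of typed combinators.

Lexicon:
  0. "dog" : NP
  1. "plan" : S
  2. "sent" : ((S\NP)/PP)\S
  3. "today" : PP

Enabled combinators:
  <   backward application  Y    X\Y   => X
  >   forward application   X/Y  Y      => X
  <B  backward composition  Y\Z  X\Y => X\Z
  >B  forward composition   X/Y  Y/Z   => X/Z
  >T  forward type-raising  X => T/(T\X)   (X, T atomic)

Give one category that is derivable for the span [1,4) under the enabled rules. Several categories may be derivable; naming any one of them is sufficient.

[0,4] S   <
  [0,1] "dog" : NP
  [1,4] S\NP   >
    [1,3] (S\NP)/PP   <
      [1,2] "plan" : S
      [2,3] "sent" : ((S\NP)/PP)\S
    [3,4] "today" : PP

S\NP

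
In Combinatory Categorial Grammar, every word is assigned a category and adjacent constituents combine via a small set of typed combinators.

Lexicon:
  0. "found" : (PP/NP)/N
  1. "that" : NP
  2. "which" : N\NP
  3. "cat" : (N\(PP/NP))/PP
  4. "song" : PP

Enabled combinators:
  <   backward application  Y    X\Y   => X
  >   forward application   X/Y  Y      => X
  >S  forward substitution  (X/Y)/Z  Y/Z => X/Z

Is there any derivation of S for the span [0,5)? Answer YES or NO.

NO

(PP/NP)/N NP N\NP (N\(PP/NP))/PP PP
CKY chart[0,5] = {N}; S ∉ chart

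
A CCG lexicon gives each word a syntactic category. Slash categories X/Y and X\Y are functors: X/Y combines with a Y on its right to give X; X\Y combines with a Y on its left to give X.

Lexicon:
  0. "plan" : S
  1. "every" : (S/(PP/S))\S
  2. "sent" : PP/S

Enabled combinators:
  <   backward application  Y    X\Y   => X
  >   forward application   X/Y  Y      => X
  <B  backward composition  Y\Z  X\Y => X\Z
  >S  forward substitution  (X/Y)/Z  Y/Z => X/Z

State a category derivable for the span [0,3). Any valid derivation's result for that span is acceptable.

[0,3] S   >
  [0,2] S/(PP/S)   <
    [0,1] "plan" : S
    [1,2] "every" : (S/(PP/S))\S
  [2,3] "sent" : PP/S

S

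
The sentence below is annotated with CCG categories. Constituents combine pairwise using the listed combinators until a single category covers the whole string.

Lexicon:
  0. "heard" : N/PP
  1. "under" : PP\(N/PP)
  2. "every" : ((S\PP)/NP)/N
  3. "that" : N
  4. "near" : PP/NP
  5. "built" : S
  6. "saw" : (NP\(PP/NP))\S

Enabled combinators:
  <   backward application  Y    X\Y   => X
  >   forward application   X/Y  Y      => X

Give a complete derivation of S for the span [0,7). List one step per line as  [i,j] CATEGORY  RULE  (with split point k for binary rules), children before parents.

[0,7] S   <
  [0,2] PP   <
    [0,1] "heard" : N/PP
    [1,2] "under" : PP\(N/PP)
  [2,7] S\PP   >
    [2,4] (S\PP)/NP   >
      [2,3] "every" : ((S\PP)/NP)/N
      [3,4] "that" : N
    [4,7] NP   <
      [4,5] "near" : PP/NP
      [5,7] NP\(PP/NP)   <
        [5,6] "built" : S
        [6,7] "saw" : (NP\(PP/NP))\S

[0,1] N/PP  lex  "heard"
[1,2] PP\(N/PP)  lex  "under"
[0,2] PP  <  k=1
[2,3] ((S\PP)/NP)/N  lex  "every"
[3,4] N  lex  "that"
[2,4] (S\PP)/NP  >  k=3
[4,5] PP/NP  lex  "near"
[5,6] S  lex  "built"
[6,7] (NP\(PP/NP))\S  lex  "saw"
[5,7] NP\(PP/NP)  <  k=6
[4,7] NP  <  k=5
[2,7] S\PP  >  k=4
[0,7] S  <  k=2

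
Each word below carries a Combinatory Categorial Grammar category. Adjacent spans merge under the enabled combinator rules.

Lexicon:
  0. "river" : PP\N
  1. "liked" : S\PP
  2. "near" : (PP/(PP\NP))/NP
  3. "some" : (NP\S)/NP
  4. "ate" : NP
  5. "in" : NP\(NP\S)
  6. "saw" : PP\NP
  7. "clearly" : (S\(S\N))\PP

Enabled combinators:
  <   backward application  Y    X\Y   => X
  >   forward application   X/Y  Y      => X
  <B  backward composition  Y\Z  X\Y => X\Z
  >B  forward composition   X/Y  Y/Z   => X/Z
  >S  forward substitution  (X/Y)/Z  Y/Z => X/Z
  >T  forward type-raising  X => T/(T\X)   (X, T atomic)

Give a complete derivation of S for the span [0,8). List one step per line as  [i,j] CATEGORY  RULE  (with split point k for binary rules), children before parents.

[0,8] S   <
  [0,2] S\N   <B
    [0,1] "river" : PP\N
    [1,2] "liked" : S\PP
  [2,8] S\(S\N)   <
    [2,7] PP   >
      [2,6] PP/(PP\NP)   >
        [2,3] "near" : (PP/(PP\NP))/NP
        [3,6] NP   <
          [3,5] NP\S   >
            [3,4] "some" : (NP\S)/NP
            [4,5] "ate" : NP
          [5,6] "in" : NP\(NP\S)
      [6,7] "saw" : PP\NP
    [7,8] "clearly" : (S\(S\N))\PP

[0,1] PP\N  lex  "river"
[1,2] S\PP  lex  "liked"
[0,2] S\N  <B  k=1
[2,3] (PP/(PP\NP))/NP  lex  "near"
[3,4] (NP\S)/NP  lex  "some"
[4,5] NP  lex  "ate"
[3,5] NP\S  >  k=4
[5,6] NP\(NP\S)  lex  "in"
[3,6] NP  <  k=5
[2,6] PP/(PP\NP)  >  k=3
[6,7] PP\NP  lex  "saw"
[2,7] PP  >  k=6
[7,8] (S\(S\N))\PP  lex  "clearly"
[2,8] S\(S\N)  <  k=7
[0,8] S  <  k=2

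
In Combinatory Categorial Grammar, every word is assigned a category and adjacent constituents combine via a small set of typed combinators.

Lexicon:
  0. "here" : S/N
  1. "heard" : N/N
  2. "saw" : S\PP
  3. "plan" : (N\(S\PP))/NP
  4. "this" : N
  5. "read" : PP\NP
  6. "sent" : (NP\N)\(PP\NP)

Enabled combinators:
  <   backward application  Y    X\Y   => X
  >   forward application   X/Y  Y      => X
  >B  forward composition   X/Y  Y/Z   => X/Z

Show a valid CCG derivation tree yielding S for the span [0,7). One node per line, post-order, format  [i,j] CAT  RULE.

[0,1] S/N  lex  "here"
[1,2] N/N  lex  "heard"
[0,2] S/N  >B  k=1
[2,3] S\PP  lex  "saw"
[3,4] (N\(S\PP))/NP  lex  "plan"
[4,5] N  lex  "this"
[5,6] PP\NP  lex  "read"
[6,7] (NP\N)\(PP\NP)  lex  "sent"
[5,7] NP\N  <  k=6
[4,7] NP  <  k=5
[3,7] N\(S\PP)  >  k=4
[2,7] N  <  k=3
[0,7] S  >  k=2

[0,7] S   >
  [0,2] S/N   >B
    [0,1] "here" : S/N
    [1,2] "heard" : N/N
  [2,7] N   <
    [2,3] "saw" : S\PP
    [3,7] N\(S\PP)   >
      [3,4] "plan" : (N\(S\PP))/NP
      [4,7] NP   <
        [4,5] "this" : N
        [5,7] NP\N   <
          [5,6] "read" : PP\NP
          [6,7] "sent" : (NP\N)\(PP\NP)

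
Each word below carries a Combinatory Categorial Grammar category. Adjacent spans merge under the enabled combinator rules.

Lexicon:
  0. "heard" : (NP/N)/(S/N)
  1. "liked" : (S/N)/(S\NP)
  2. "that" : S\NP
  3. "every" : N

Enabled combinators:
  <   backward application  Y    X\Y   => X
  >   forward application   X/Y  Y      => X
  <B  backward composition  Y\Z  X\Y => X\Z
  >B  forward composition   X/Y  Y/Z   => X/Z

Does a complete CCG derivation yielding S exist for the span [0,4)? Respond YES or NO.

(NP/N)/(S/N) (S/N)/(S\NP) S\NP N
CKY chart[0,4] = {NP}; S ∉ chart

NO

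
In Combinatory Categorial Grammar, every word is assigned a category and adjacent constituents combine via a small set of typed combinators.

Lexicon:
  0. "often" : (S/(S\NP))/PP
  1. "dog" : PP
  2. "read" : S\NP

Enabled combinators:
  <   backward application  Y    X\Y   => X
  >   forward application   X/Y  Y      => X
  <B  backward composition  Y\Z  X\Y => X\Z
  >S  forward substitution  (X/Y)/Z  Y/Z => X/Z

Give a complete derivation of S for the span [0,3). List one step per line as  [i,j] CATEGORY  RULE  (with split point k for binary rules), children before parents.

[0,3] S   >
  [0,2] S/(S\NP)   >
    [0,1] "often" : (S/(S\NP))/PP
    [1,2] "dog" : PP
  [2,3] "read" : S\NP

[0,1] (S/(S\NP))/PP  lex  "often"
[1,2] PP  lex  "dog"
[0,2] S/(S\NP)  >  k=1
[2,3] S\NP  lex  "read"
[0,3] S  >  k=2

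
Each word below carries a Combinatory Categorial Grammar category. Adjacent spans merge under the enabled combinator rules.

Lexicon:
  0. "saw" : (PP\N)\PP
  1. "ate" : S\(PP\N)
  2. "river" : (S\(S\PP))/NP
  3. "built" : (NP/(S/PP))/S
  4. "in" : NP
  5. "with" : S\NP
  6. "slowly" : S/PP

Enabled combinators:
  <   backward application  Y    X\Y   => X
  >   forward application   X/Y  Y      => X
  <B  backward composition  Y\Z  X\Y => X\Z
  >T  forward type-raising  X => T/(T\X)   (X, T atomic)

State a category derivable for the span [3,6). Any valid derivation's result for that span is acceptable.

[0,7] S   <
  [0,2] S\PP   <B
    [0,1] "saw" : (PP\N)\PP
    [1,2] "ate" : S\(PP\N)
  [2,7] S\(S\PP)   >
    [2,3] "river" : (S\(S\PP))/NP
    [3,7] NP   >
      [3,6] NP/(S/PP)   >
        [3,4] "built" : (NP/(S/PP))/S
        [4,6] S   >
          [4,5] S/(S\NP)   >T
            [4,5] "in" : NP
          [5,6] "with" : S\NP
      [6,7] "slowly" : S/PP

NP/(S/PP)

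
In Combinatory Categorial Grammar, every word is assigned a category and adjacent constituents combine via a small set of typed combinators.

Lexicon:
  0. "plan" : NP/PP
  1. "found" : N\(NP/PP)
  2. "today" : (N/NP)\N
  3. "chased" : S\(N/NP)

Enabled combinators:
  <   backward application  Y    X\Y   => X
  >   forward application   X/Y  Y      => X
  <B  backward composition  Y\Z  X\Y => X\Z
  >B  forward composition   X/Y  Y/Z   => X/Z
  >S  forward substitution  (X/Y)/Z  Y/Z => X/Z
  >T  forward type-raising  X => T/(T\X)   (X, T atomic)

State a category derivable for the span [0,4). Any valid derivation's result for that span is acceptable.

[0,4] S   <
  [0,2] N   <
    [0,1] "plan" : NP/PP
    [1,2] "found" : N\(NP/PP)
  [2,4] S\N   <B
    [2,3] "today" : (N/NP)\N
    [3,4] "chased" : S\(N/NP)

S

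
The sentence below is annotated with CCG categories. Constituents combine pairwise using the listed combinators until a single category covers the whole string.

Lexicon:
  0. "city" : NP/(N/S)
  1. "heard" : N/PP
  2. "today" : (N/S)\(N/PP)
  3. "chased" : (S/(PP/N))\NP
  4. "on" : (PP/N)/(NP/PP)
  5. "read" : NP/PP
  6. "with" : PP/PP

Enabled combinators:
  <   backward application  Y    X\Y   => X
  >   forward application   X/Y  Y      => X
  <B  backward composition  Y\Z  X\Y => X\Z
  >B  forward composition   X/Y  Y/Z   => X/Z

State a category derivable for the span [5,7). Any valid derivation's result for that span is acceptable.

[0,7] S   >
  [0,4] S/(PP/N)   <
    [0,3] NP   >
      [0,1] "city" : NP/(N/S)
      [1,3] N/S   <
        [1,2] "heard" : N/PP
        [2,3] "today" : (N/S)\(N/PP)
    [3,4] "chased" : (S/(PP/N))\NP
  [4,7] PP/N   >
    [4,5] "on" : (PP/N)/(NP/PP)
    [5,7] NP/PP   >B
      [5,6] "read" : NP/PP
      [6,7] "with" : PP/PP

NP/PP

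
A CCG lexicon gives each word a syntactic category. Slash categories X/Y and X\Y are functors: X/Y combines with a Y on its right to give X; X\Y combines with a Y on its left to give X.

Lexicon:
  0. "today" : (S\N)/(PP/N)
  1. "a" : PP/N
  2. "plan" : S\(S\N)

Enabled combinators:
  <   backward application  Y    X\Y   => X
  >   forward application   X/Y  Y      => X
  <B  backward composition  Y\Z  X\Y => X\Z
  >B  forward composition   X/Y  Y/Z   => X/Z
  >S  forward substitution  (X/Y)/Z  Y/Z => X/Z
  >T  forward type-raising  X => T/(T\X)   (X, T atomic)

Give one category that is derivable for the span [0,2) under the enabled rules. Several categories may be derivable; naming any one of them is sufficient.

S\N

[0,3] S   <
  [0,2] S\N   >
    [0,1] "today" : (S\N)/(PP/N)
    [1,2] "a" : PP/N
  [2,3] "plan" : S\(S\N)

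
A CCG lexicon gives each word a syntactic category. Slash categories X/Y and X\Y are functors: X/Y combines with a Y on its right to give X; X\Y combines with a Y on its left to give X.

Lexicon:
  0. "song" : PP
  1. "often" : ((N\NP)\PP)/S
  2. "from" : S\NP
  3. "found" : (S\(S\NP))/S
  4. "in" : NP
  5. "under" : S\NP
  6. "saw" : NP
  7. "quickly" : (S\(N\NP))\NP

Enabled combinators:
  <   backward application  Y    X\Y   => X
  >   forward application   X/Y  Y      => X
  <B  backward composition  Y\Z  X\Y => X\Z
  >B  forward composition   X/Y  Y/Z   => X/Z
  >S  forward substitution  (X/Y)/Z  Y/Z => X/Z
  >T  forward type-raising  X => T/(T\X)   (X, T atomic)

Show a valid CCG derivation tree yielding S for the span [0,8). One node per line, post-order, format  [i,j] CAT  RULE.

[0,8] S   <
  [0,1] "song" : PP
  [1,8] S\PP   <B
    [1,6] (N\NP)\PP   >
      [1,2] "often" : ((N\NP)\PP)/S
      [2,6] S   <
        [2,3] "from" : S\NP
        [3,6] S\(S\NP)   >
          [3,4] "found" : (S\(S\NP))/S
          [4,6] S   >
            [4,5] S/(S\NP)   >T
              [4,5] "in" : NP
            [5,6] "under" : S\NP
    [6,8] S\(N\NP)   <
      [6,7] "saw" : NP
      [7,8] "quickly" : (S\(N\NP))\NP

[0,1] PP  lex  "song"
[1,2] ((N\NP)\PP)/S  lex  "often"
[2,3] S\NP  lex  "from"
[3,4] (S\(S\NP))/S  lex  "found"
[4,5] NP  lex  "in"
[4,5] S/(S\NP)  >T
[5,6] S\NP  lex  "under"
[4,6] S  >  k=5
[3,6] S\(S\NP)  >  k=4
[2,6] S  <  k=3
[1,6] (N\NP)\PP  >  k=2
[6,7] NP  lex  "saw"
[7,8] (S\(N\NP))\NP  lex  "quickly"
[6,8] S\(N\NP)  <  k=7
[1,8] S\PP  <B  k=6
[0,8] S  <  k=1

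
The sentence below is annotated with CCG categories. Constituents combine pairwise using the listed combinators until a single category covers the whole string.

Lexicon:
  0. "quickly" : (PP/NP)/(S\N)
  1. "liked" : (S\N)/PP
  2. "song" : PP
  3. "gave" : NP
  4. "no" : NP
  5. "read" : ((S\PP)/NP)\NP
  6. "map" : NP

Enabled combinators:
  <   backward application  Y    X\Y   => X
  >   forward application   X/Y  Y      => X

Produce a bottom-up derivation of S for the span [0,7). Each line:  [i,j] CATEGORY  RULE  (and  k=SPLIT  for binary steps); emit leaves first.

[0,1] (PP/NP)/(S\N)  lex  "quickly"
[1,2] (S\N)/PP  lex  "liked"
[2,3] PP  lex  "song"
[1,3] S\N  >  k=2
[0,3] PP/NP  >  k=1
[3,4] NP  lex  "gave"
[0,4] PP  >  k=3
[4,5] NP  lex  "no"
[5,6] ((S\PP)/NP)\NP  lex  "read"
[4,6] (S\PP)/NP  <  k=5
[6,7] NP  lex  "map"
[4,7] S\PP  >  k=6
[0,7] S  <  k=4

[0,7] S   <
  [0,4] PP   >
    [0,3] PP/NP   >
      [0,1] "quickly" : (PP/NP)/(S\N)
      [1,3] S\N   >
        [1,2] "liked" : (S\N)/PP
        [2,3] "song" : PP
    [3,4] "gave" : NP
  [4,7] S\PP   >
    [4,6] (S\PP)/NP   <
      [4,5] "no" : NP
      [5,6] "read" : ((S\PP)/NP)\NP
    [6,7] "map" : NP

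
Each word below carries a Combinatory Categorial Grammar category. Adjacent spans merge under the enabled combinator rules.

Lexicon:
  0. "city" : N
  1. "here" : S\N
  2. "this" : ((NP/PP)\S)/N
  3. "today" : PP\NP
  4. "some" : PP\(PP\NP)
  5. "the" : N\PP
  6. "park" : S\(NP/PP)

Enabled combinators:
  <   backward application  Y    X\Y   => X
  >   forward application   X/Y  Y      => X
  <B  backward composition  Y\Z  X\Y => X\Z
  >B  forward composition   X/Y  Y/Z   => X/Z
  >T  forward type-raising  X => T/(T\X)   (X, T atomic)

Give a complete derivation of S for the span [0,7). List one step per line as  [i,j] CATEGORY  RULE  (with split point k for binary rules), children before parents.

[0,7] S   <
  [0,6] NP/PP   <
    [0,2] S   >
      [0,1] S/(S\N)   >T
        [0,1] "city" : N
      [1,2] "here" : S\N
    [2,6] (NP/PP)\S   >
      [2,3] "this" : ((NP/PP)\S)/N
      [3,6] N   <
        [3,5] PP   <
          [3,4] "today" : PP\NP
          [4,5] "some" : PP\(PP\NP)
        [5,6] "the" : N\PP
  [6,7] "park" : S\(NP/PP)

[0,1] N  lex  "city"
[0,1] S/(S\N)  >T
[1,2] S\N  lex  "here"
[0,2] S  >  k=1
[2,3] ((NP/PP)\S)/N  lex  "this"
[3,4] PP\NP  lex  "today"
[4,5] PP\(PP\NP)  lex  "some"
[3,5] PP  <  k=4
[5,6] N\PP  lex  "the"
[3,6] N  <  k=5
[2,6] (NP/PP)\S  >  k=3
[0,6] NP/PP  <  k=2
[6,7] S\(NP/PP)  lex  "park"
[0,7] S  <  k=6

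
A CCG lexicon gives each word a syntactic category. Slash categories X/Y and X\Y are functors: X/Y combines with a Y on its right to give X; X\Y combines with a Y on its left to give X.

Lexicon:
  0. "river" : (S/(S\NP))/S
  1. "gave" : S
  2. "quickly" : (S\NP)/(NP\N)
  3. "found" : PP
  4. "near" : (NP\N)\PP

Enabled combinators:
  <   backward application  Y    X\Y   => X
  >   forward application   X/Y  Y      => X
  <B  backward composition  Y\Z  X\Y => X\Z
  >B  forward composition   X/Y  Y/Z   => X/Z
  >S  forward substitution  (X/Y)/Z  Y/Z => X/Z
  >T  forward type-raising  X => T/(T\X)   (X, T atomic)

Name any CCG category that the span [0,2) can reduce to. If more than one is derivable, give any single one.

[0,5] S   >
  [0,2] S/(S\NP)   >
    [0,1] "river" : (S/(S\NP))/S
    [1,2] "gave" : S
  [2,5] S\NP   >
    [2,3] "quickly" : (S\NP)/(NP\N)
    [3,5] NP\N   <
      [3,4] "found" : PP
      [4,5] "near" : (NP\N)\PP

S/(S\NP)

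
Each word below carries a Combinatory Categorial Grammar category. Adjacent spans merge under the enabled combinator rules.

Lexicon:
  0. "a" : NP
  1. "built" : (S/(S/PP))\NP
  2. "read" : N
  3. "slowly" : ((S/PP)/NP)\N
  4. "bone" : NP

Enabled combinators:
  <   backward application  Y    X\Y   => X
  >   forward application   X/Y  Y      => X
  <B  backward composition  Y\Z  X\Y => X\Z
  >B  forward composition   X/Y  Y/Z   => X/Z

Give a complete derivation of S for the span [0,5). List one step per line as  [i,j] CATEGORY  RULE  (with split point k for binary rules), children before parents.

[0,1] NP  lex  "a"
[1,2] (S/(S/PP))\NP  lex  "built"
[0,2] S/(S/PP)  <  k=1
[2,3] N  lex  "read"
[3,4] ((S/PP)/NP)\N  lex  "slowly"
[2,4] (S/PP)/NP  <  k=3
[4,5] NP  lex  "bone"
[2,5] S/PP  >  k=4
[0,5] S  >  k=2

[0,5] S   >
  [0,2] S/(S/PP)   <
    [0,1] "a" : NP
    [1,2] "built" : (S/(S/PP))\NP
  [2,5] S/PP   >
    [2,4] (S/PP)/NP   <
      [2,3] "read" : N
      [3,4] "slowly" : ((S/PP)/NP)\N
    [4,5] "bone" : NP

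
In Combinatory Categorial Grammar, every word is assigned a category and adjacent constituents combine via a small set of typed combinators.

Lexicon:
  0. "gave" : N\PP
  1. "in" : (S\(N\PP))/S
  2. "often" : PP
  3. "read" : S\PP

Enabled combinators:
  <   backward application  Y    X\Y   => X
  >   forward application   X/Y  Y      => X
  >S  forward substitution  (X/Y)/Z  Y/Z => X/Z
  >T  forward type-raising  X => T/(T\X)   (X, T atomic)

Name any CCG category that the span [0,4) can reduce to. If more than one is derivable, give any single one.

S

[0,4] S   <
  [0,1] "gave" : N\PP
  [1,4] S\(N\PP)   >
    [1,2] "in" : (S\(N\PP))/S
    [2,4] S   <
      [2,3] "often" : PP
      [3,4] "read" : S\PP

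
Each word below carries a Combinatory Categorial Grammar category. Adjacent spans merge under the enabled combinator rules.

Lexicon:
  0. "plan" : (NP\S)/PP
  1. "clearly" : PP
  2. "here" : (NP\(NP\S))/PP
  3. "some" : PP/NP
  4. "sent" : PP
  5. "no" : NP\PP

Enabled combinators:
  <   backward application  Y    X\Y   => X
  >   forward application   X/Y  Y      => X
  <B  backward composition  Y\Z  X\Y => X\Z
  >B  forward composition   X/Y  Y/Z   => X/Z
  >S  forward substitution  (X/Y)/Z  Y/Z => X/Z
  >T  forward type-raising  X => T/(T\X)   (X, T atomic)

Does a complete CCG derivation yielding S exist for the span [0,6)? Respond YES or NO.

NO

(NP\S)/PP PP (NP\(NP\S))/PP PP/NP PP NP\PP
CKY chart[0,6] = {N/(N\NP), NP, NP/(NP\NP), PP/(PP\NP), S/(S\NP)}; S ∉ chart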